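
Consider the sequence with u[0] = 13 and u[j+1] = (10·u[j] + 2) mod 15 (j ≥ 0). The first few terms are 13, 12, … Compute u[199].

We have u[0] = 13,  u[1] = 12,  u[2] = 2,  u[3] = 7,  u[4] = 12.
Since u[4] = u[1] = 12, the sequence is eventually periodic: after a pre-period of length 1 it cycles with period 3.
For j ≥ 1, u[j] depends only on (j - 1) mod 3. (199 - 1) mod 3 = 0, so u[199] = u[1] = 12.

12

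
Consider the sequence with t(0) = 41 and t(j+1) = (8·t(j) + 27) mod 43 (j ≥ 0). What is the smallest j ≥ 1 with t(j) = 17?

12

We have t(0) = 41, t(1) = 11, t(2) = 29, t(3) = 1, t(4) = 35, t(5) = 6, t(6) = 32, t(7) = 25, t(8) = 12, t(9) = 37, t(10) = 22, t(11) = 31, t(12) = 17, t(13) = 34, t(14) = 41.
The sequence repeats with period 14.
The value 17 first appears (with j ≥ 1) at t(12).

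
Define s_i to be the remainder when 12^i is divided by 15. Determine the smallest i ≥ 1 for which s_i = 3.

3

Computing terms: s_0 = 1,  s_1 = 12,  s_2 = 9,  s_3 = 3,  s_4 = 6,  s_5 = 12.
Since s_5 = s_1 = 12, the sequence is eventually periodic: after a pre-period of length 1 it cycles with period 4.
The value 3 first appears (with i ≥ 1) at s_3.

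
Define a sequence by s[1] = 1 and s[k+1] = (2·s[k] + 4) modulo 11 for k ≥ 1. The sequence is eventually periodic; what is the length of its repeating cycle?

10

Computing terms: s[1] = 1, s[2] = 6, s[3] = 5, s[4] = 3, s[5] = 10, s[6] = 2, s[7] = 8, s[8] = 9, s[9] = 0, s[10] = 4, s[11] = 1.
Since s[11] = s[1] = 1, the sequence is periodic with period 10.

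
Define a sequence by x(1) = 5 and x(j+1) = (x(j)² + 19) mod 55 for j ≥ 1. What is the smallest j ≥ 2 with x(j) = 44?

Computing terms: x(1) = 5; x(2) = 44; x(3) = 30; x(4) = 39; x(5) = 0; x(6) = 19; x(7) = 50; x(8) = 44.
Since x(8) = x(2) = 44, the sequence is eventually periodic: after a pre-period of length 1 it cycles with period 6.
The value 44 first appears (with j ≥ 2) at x(2).

2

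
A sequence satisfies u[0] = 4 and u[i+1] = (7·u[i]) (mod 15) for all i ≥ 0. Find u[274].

1

u[0] = 4, u[1] = 13, u[2] = 1, u[3] = 7, u[4] = 4.
The sequence repeats with period 4.
(274 - 0) mod 4 = 2, so u[274] = u[2] = 1.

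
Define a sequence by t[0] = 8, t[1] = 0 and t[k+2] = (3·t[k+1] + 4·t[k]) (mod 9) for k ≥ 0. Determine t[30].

8

Listing terms: t[0] = 8; t[1] = 0; t[2] = 5; t[3] = 6; t[4] = 2; t[5] = 3; t[6] = 8; t[7] = 0.
Since (t[6], t[7]) = (t[0], t[1]) = (8, 0) (two consecutive terms determine the rest), the sequence is periodic with period 6.
(30 - 0) mod 6 = 0, so t[30] = t[0] = 8.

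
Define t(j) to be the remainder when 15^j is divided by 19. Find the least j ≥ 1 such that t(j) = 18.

Computing terms: t(0) = 1; t(1) = 15; t(2) = 16; t(3) = 12; t(4) = 9; t(5) = 2; t(6) = 11; t(7) = 13; t(8) = 5; t(9) = 18; t(10) = 4; t(11) = 3; t(12) = 7; t(13) = 10; t(14) = 17; t(15) = 8; t(16) = 6; t(17) = 14; t(18) = 1.
The sequence repeats with period 18.
The value 18 first appears (with j ≥ 1) at t(9).

9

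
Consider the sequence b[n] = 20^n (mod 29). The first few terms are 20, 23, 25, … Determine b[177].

Listing terms: b[1] = 20, b[2] = 23, b[3] = 25, b[4] = 7, b[5] = 24, b[6] = 16, b[7] = 1, b[8] = 20.
The sequence repeats with period 7.
(177 - 1) mod 7 = 1, so b[177] = b[2] = 23.

23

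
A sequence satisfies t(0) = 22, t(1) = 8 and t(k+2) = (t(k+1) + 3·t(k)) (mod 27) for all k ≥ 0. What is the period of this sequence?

9

Computing terms: t(0) = 22; t(1) = 8; t(2) = 20; t(3) = 17; t(4) = 23; t(5) = 20; t(6) = 8; t(7) = 14; t(8) = 11; t(9) = 26; t(10) = 5; t(11) = 2; t(12) = 17; t(13) = 23.
Since (t(12), t(13)) = (t(3), t(4)) = (17, 23) (two consecutive terms determine the rest), the sequence is eventually periodic: after a pre-period of length 3 it cycles with period 9.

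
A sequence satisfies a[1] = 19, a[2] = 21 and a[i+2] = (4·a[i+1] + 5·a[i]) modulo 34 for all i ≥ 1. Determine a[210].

We have a[1] = 19, a[2] = 21, a[3] = 9, a[4] = 5, a[5] = 31, a[6] = 13, a[7] = 3, a[8] = 9, a[9] = 17, a[10] = 11, a[11] = 27, a[12] = 27, a[13] = 5, a[14] = 19, a[15] = 33, a[16] = 23, a[17] = 19, a[18] = 21.
The sequence repeats with period 16.
(210 - 1) mod 16 = 1, so a[210] = a[2] = 21.

21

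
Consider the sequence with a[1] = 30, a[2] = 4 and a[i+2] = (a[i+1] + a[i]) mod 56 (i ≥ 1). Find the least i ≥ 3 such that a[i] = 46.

12

Listing terms: a[1] = 30,  a[2] = 4,  a[3] = 34,  a[4] = 38,  a[5] = 16,  a[6] = 54,  a[7] = 14,  a[8] = 12,  a[9] = 26,  a[10] = 38,  a[11] = 8,  a[12] = 46,  a[13] = 54,  a[14] = 44,  a[15] = 42,  a[16] = 30,  a[17] = 16,  a[18] = 46,  a[19] = 6,  a[20] = 52,  a[21] = 2,  a[22] = 54,  a[23] = 0,  a[24] = 54,  a[25] = 54,  a[26] = 52,  a[27] = 50,  a[28] = 46,  a[29] = 40,  a[30] = 30,  a[31] = 14,  a[32] = 44,  a[33] = 2,  a[34] = 46,  a[35] = 48,  a[36] = 38,  a[37] = 30,  a[38] = 12,  a[39] = 42,  a[40] = 54,  a[41] = 40,  a[42] = 38,  a[43] = 22,  a[44] = 4,  a[45] = 26,  a[46] = 30,  a[47] = 0,  a[48] = 30,  a[49] = 30,  a[50] = 4.
Since (a[49], a[50]) = (a[1], a[2]) = (30, 4) (two consecutive terms determine the rest), the sequence is periodic with period 48.
The value 46 first appears (with i ≥ 3) at a[12].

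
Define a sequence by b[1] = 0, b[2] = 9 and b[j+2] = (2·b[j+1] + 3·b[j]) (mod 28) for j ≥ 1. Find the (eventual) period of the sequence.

12

b[1] = 0; b[2] = 9; b[3] = 18; b[4] = 7; b[5] = 12; b[6] = 17; b[7] = 14; b[8] = 23; b[9] = 4; b[10] = 21; b[11] = 26; b[12] = 3; b[13] = 0; b[14] = 9.
Since (b[13], b[14]) = (b[1], b[2]) = (0, 9) (two consecutive terms determine the rest), the sequence is periodic with period 12.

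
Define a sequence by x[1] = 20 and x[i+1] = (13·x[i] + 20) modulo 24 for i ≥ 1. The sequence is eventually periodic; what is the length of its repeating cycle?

6

x[1] = 20, x[2] = 16, x[3] = 12, x[4] = 8, x[5] = 4, x[6] = 0, x[7] = 20.
Since x[7] = x[1] = 20, the sequence is periodic with period 6.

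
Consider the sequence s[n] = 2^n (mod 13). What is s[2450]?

Computing terms: s[1] = 2, s[2] = 4, s[3] = 8, s[4] = 3, s[5] = 6, s[6] = 12, s[7] = 11, s[8] = 9, s[9] = 5, s[10] = 10, s[11] = 7, s[12] = 1, s[13] = 2.
The sequence repeats with period 12.
So s[2450] = s[1 + ((2450-1) mod 12)] = s[2] = 4.

4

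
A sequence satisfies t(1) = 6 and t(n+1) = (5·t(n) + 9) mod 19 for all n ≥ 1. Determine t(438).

Listing terms: t(1) = 6, t(2) = 1, t(3) = 14, t(4) = 3, t(5) = 5, t(6) = 15, t(7) = 8, t(8) = 11, t(9) = 7, t(10) = 6.
Since t(10) = t(1) = 6, the sequence is periodic with period 9.
(438 - 1) mod 9 = 5, so t(438) = t(6) = 15.

15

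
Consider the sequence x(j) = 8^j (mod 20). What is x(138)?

We have x(1) = 8; x(2) = 4; x(3) = 12; x(4) = 16; x(5) = 8.
The sequence repeats with period 4.
(138 - 1) mod 4 = 1, so x(138) = x(2) = 4.

4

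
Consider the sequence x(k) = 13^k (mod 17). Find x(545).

13

We have x(1) = 13,  x(2) = 16,  x(3) = 4,  x(4) = 1,  x(5) = 13.
Since x(5) = x(1) = 13, the sequence is periodic with period 4.
So x(545) = x(1 + ((545-1) mod 4)) = x(1) = 13.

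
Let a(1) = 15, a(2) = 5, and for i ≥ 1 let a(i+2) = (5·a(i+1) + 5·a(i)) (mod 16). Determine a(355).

3

Computing terms: a(1) = 15, a(2) = 5, a(3) = 4, a(4) = 13, a(5) = 5, a(6) = 10, a(7) = 11, a(8) = 9, a(9) = 4, a(10) = 1, a(11) = 9, a(12) = 2, a(13) = 7, a(14) = 13, a(15) = 4, a(16) = 5, a(17) = 13, a(18) = 10, a(19) = 3, a(20) = 1, a(21) = 4, a(22) = 9, a(23) = 1, a(24) = 2, a(25) = 15, a(26) = 5.
Since (a(25), a(26)) = (a(1), a(2)) = (15, 5) (two consecutive terms determine the rest), the sequence is periodic with period 24.
(355 - 1) mod 24 = 18, so a(355) = a(19) = 3.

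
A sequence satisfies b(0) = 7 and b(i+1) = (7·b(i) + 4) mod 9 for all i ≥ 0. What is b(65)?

Listing terms: b(0) = 7, b(1) = 8, b(2) = 6, b(3) = 1, b(4) = 2, b(5) = 0, b(6) = 4, b(7) = 5, b(8) = 3, b(9) = 7.
Since b(9) = b(0) = 7, the sequence is periodic with period 9.
So b(65) = b(0 + ((65-0) mod 9)) = b(2) = 6.

6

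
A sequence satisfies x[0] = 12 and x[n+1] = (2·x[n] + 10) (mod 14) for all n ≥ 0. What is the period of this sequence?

We have x[0] = 12,  x[1] = 6,  x[2] = 8,  x[3] = 12.
Since x[3] = x[0] = 12, the sequence is periodic with period 3.

3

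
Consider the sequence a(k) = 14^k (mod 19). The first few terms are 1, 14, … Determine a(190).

Computing terms: a(0) = 1, a(1) = 14, a(2) = 6, a(3) = 8, a(4) = 17, a(5) = 10, a(6) = 7, a(7) = 3, a(8) = 4, a(9) = 18, a(10) = 5, a(11) = 13, a(12) = 11, a(13) = 2, a(14) = 9, a(15) = 12, a(16) = 16, a(17) = 15, a(18) = 1.
The sequence repeats with period 18.
(190 - 0) mod 18 = 10, so a(190) = a(10) = 5.

5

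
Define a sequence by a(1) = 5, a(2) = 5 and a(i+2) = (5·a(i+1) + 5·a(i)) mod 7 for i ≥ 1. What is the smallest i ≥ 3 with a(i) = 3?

a(1) = 5,  a(2) = 5,  a(3) = 1,  a(4) = 2,  a(5) = 1,  a(6) = 1,  a(7) = 3,  a(8) = 6,  a(9) = 3,  a(10) = 3,  a(11) = 2,  a(12) = 4,  a(13) = 2,  a(14) = 2,  a(15) = 6,  a(16) = 5,  a(17) = 6,  a(18) = 6,  a(19) = 4,  a(20) = 1,  a(21) = 4,  a(22) = 4,  a(23) = 5,  a(24) = 3,  a(25) = 5,  a(26) = 5.
The sequence repeats with period 24.
The value 3 first appears (with i ≥ 3) at a(7).

7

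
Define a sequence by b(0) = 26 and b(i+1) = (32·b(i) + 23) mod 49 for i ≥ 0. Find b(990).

12

b(0) = 26, b(1) = 22, b(2) = 41, b(3) = 12, b(4) = 15, b(5) = 13, b(6) = 47, b(7) = 8, b(8) = 34, b(9) = 33, b(10) = 1, b(11) = 6, b(12) = 19, b(13) = 43, b(14) = 27, b(15) = 5, b(16) = 36, b(17) = 48, b(18) = 40, b(19) = 29, b(20) = 20, b(21) = 26.
Since b(21) = b(0) = 26, the sequence is periodic with period 21.
(990 - 0) mod 21 = 3, so b(990) = b(3) = 12.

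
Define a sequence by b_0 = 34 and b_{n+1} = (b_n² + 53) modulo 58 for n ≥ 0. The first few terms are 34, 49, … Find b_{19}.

b_0 = 34; b_1 = 49; b_2 = 18; b_3 = 29; b_4 = 24; b_5 = 49.
Since b_5 = b_1 = 49, the sequence is eventually periodic: after a pre-period of length 1 it cycles with period 4.
For n ≥ 1, b_n depends only on (n - 1) mod 4. (19 - 1) mod 4 = 2, so b_{19} = b_3 = 29.

29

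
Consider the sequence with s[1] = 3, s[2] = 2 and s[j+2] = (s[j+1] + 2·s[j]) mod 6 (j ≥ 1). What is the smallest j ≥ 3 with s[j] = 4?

5

Listing terms: s[1] = 3, s[2] = 2, s[3] = 2, s[4] = 0, s[5] = 4, s[6] = 4, s[7] = 0, s[8] = 2, s[9] = 2.
Since (s[8], s[9]) = (s[2], s[3]) = (2, 2) (two consecutive terms determine the rest), the sequence is eventually periodic: after a pre-period of length 1 it cycles with period 6.
The value 4 first appears (with j ≥ 3) at s[5].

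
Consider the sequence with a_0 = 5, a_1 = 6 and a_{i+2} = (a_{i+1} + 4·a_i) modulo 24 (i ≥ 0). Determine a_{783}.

10

We have a_0 = 5; a_1 = 6; a_2 = 2; a_3 = 2; a_4 = 10; a_5 = 18; a_6 = 10; a_7 = 10; a_8 = 2; a_9 = 18; a_{10} = 2; a_{11} = 2.
Since (a_{10}, a_{11}) = (a_2, a_3) = (2, 2) (two consecutive terms determine the rest), the sequence is eventually periodic: after a pre-period of length 2 it cycles with period 8.
For i ≥ 2, a_i depends only on (i - 2) mod 8. (783 - 2) mod 8 = 5, so a_{783} = a_7 = 10.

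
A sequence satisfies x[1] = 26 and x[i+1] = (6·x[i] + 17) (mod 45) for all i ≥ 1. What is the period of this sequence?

x[1] = 26,  x[2] = 38,  x[3] = 20,  x[4] = 2,  x[5] = 29,  x[6] = 11,  x[7] = 38.
Since x[7] = x[2] = 38, the sequence is eventually periodic: after a pre-period of length 1 it cycles with period 5.

5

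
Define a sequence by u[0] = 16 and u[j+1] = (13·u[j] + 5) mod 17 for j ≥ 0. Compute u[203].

10

Computing terms: u[0] = 16,  u[1] = 9,  u[2] = 3,  u[3] = 10,  u[4] = 16.
The sequence repeats with period 4.
So u[203] = u[0 + ((203-0) mod 4)] = u[3] = 10.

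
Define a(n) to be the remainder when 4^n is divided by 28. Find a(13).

4

Computing terms: a(0) = 1,  a(1) = 4,  a(2) = 16,  a(3) = 8,  a(4) = 4.
Since a(4) = a(1) = 4, the sequence is eventually periodic: after a pre-period of length 1 it cycles with period 3.
For n ≥ 1, a(n) depends only on (n - 1) mod 3. (13 - 1) mod 3 = 0, so a(13) = a(1) = 4.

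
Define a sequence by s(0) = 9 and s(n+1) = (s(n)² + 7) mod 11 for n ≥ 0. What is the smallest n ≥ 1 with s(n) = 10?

6

Listing terms: s(0) = 9,  s(1) = 0,  s(2) = 7,  s(3) = 1,  s(4) = 8,  s(5) = 5,  s(6) = 10,  s(7) = 8.
Since s(7) = s(4) = 8, the sequence is eventually periodic: after a pre-period of length 4 it cycles with period 3.
The value 10 first appears (with n ≥ 1) at s(6).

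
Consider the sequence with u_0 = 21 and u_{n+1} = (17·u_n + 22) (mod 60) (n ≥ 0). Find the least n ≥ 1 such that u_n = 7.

Listing terms: u_0 = 21, u_1 = 19, u_2 = 45, u_3 = 7, u_4 = 21.
Since u_4 = u_0 = 21, the sequence is periodic with period 4.
The value 7 first appears (with n ≥ 1) at u_3.

3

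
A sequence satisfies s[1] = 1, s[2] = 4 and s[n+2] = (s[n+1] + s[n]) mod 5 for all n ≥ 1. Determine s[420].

3

s[1] = 1,  s[2] = 4,  s[3] = 0,  s[4] = 4,  s[5] = 4,  s[6] = 3,  s[7] = 2,  s[8] = 0,  s[9] = 2,  s[10] = 2,  s[11] = 4,  s[12] = 1,  s[13] = 0,  s[14] = 1,  s[15] = 1,  s[16] = 2,  s[17] = 3,  s[18] = 0,  s[19] = 3,  s[20] = 3,  s[21] = 1,  s[22] = 4.
The sequence repeats with period 20.
(420 - 1) mod 20 = 19, so s[420] = s[20] = 3.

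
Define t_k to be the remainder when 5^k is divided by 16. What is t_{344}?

1

Listing terms: t_0 = 1,  t_1 = 5,  t_2 = 9,  t_3 = 13,  t_4 = 1.
Since t_4 = t_0 = 1, the sequence is periodic with period 4.
(344 - 0) mod 4 = 0, so t_{344} = t_0 = 1.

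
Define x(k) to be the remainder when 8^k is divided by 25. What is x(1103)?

We have x(0) = 1,  x(1) = 8,  x(2) = 14,  x(3) = 12,  x(4) = 21,  x(5) = 18,  x(6) = 19,  x(7) = 2,  x(8) = 16,  x(9) = 3,  x(10) = 24,  x(11) = 17,  x(12) = 11,  x(13) = 13,  x(14) = 4,  x(15) = 7,  x(16) = 6,  x(17) = 23,  x(18) = 9,  x(19) = 22,  x(20) = 1.
The sequence repeats with period 20.
(1103 - 0) mod 20 = 3, so x(1103) = x(3) = 12.

12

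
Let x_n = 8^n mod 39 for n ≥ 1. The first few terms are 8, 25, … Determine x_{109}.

Listing terms: x_1 = 8, x_2 = 25, x_3 = 5, x_4 = 1, x_5 = 8.
Since x_5 = x_1 = 8, the sequence is periodic with period 4.
(109 - 1) mod 4 = 0, so x_{109} = x_1 = 8.

8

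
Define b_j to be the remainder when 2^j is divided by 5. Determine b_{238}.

Computing terms: b_0 = 1; b_1 = 2; b_2 = 4; b_3 = 3; b_4 = 1.
The sequence repeats with period 4.
(238 - 0) mod 4 = 2, so b_{238} = b_2 = 4.

4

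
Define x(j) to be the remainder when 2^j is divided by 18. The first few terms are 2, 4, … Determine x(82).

16

We have x(1) = 2, x(2) = 4, x(3) = 8, x(4) = 16, x(5) = 14, x(6) = 10, x(7) = 2.
The sequence repeats with period 6.
(82 - 1) mod 6 = 3, so x(82) = x(4) = 16.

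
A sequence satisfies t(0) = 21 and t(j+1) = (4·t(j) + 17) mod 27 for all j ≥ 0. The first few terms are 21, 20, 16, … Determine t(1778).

We have t(0) = 21; t(1) = 20; t(2) = 16; t(3) = 0; t(4) = 17; t(5) = 4; t(6) = 6; t(7) = 14; t(8) = 19; t(9) = 12; t(10) = 11; t(11) = 7; t(12) = 18; t(13) = 8; t(14) = 22; t(15) = 24; t(16) = 5; t(17) = 10; t(18) = 3; t(19) = 2; t(20) = 25; t(21) = 9; t(22) = 26; t(23) = 13; t(24) = 15; t(25) = 23; t(26) = 1; t(27) = 21.
Since t(27) = t(0) = 21, the sequence is periodic with period 27.
So t(1778) = t(0 + ((1778-0) mod 27)) = t(23) = 13.

13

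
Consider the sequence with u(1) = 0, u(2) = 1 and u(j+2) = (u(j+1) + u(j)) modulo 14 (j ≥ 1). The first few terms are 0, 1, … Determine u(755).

1

We have u(1) = 0,  u(2) = 1,  u(3) = 1,  u(4) = 2,  u(5) = 3,  u(6) = 5,  u(7) = 8,  u(8) = 13,  u(9) = 7,  u(10) = 6,  u(11) = 13,  u(12) = 5,  u(13) = 4,  u(14) = 9,  u(15) = 13,  u(16) = 8,  u(17) = 7,  u(18) = 1,  u(19) = 8,  u(20) = 9,  u(21) = 3,  u(22) = 12,  u(23) = 1,  u(24) = 13,  u(25) = 0,  u(26) = 13,  u(27) = 13,  u(28) = 12,  u(29) = 11,  u(30) = 9,  u(31) = 6,  u(32) = 1,  u(33) = 7,  u(34) = 8,  u(35) = 1,  u(36) = 9,  u(37) = 10,  u(38) = 5,  u(39) = 1,  u(40) = 6,  u(41) = 7,  u(42) = 13,  u(43) = 6,  u(44) = 5,  u(45) = 11,  u(46) = 2,  u(47) = 13,  u(48) = 1,  u(49) = 0,  u(50) = 1.
Since (u(49), u(50)) = (u(1), u(2)) = (0, 1) (two consecutive terms determine the rest), the sequence is periodic with period 48.
(755 - 1) mod 48 = 34, so u(755) = u(35) = 1.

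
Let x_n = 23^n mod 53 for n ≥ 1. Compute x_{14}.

Listing terms: x_1 = 23,  x_2 = 52,  x_3 = 30,  x_4 = 1,  x_5 = 23.
The sequence repeats with period 4.
(14 - 1) mod 4 = 1, so x_{14} = x_2 = 52.

52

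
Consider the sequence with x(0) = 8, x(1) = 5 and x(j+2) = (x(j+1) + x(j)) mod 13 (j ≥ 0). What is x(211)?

Listing terms: x(0) = 8,  x(1) = 5,  x(2) = 0,  x(3) = 5,  x(4) = 5,  x(5) = 10,  x(6) = 2,  x(7) = 12,  x(8) = 1,  x(9) = 0,  x(10) = 1,  x(11) = 1,  x(12) = 2,  x(13) = 3,  x(14) = 5,  x(15) = 8,  x(16) = 0,  x(17) = 8,  x(18) = 8,  x(19) = 3,  x(20) = 11,  x(21) = 1,  x(22) = 12,  x(23) = 0,  x(24) = 12,  x(25) = 12,  x(26) = 11,  x(27) = 10,  x(28) = 8,  x(29) = 5.
Since (x(28), x(29)) = (x(0), x(1)) = (8, 5) (two consecutive terms determine the rest), the sequence is periodic with period 28.
So x(211) = x(0 + ((211-0) mod 28)) = x(15) = 8.

8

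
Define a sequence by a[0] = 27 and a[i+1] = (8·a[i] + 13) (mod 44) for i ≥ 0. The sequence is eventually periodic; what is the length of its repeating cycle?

10

We have a[0] = 27,  a[1] = 9,  a[2] = 41,  a[3] = 33,  a[4] = 13,  a[5] = 29,  a[6] = 25,  a[7] = 37,  a[8] = 1,  a[9] = 21,  a[10] = 5,  a[11] = 9.
Since a[11] = a[1] = 9, the sequence is eventually periodic: after a pre-period of length 1 it cycles with period 10.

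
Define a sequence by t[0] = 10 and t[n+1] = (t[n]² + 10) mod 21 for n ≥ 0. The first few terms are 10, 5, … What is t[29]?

We have t[0] = 10; t[1] = 5; t[2] = 14; t[3] = 17; t[4] = 5.
Since t[4] = t[1] = 5, the sequence is eventually periodic: after a pre-period of length 1 it cycles with period 3.
For n ≥ 1, t[n] depends only on (n - 1) mod 3. (29 - 1) mod 3 = 1, so t[29] = t[2] = 14.

14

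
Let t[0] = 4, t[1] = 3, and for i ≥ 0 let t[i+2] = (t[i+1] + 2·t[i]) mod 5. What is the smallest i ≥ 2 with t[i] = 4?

4

We have t[0] = 4, t[1] = 3, t[2] = 1, t[3] = 2, t[4] = 4, t[5] = 3.
The sequence repeats with period 4.
The value 4 next appears (with i ≥ 2) at t[4].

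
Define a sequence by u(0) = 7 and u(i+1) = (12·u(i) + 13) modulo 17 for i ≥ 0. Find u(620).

We have u(0) = 7,  u(1) = 12,  u(2) = 4,  u(3) = 10,  u(4) = 14,  u(5) = 11,  u(6) = 9,  u(7) = 2,  u(8) = 3,  u(9) = 15,  u(10) = 6,  u(11) = 0,  u(12) = 13,  u(13) = 16,  u(14) = 1,  u(15) = 8,  u(16) = 7.
The sequence repeats with period 16.
(620 - 0) mod 16 = 12, so u(620) = u(12) = 13.

13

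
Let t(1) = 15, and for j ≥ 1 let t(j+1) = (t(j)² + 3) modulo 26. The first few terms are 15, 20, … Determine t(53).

13

Computing terms: t(1) = 15,  t(2) = 20,  t(3) = 13,  t(4) = 16,  t(5) = 25,  t(6) = 4,  t(7) = 19,  t(8) = 0,  t(9) = 3,  t(10) = 12,  t(11) = 17,  t(12) = 6,  t(13) = 13.
Since t(13) = t(3) = 13, the sequence is eventually periodic: after a pre-period of length 2 it cycles with period 10.
For j ≥ 3, t(j) depends only on (j - 3) mod 10. (53 - 3) mod 10 = 0, so t(53) = t(3) = 13.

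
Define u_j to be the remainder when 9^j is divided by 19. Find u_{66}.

u_0 = 1; u_1 = 9; u_2 = 5; u_3 = 7; u_4 = 6; u_5 = 16; u_6 = 11; u_7 = 4; u_8 = 17; u_9 = 1.
The sequence repeats with period 9.
So u_{66} = u_{0 + ((66-0) mod 9)} = u_3 = 7.

7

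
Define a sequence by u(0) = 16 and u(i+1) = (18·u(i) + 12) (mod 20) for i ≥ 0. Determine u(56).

16

Computing terms: u(0) = 16, u(1) = 0, u(2) = 12, u(3) = 8, u(4) = 16.
Since u(4) = u(0) = 16, the sequence is periodic with period 4.
(56 - 0) mod 4 = 0, so u(56) = u(0) = 16.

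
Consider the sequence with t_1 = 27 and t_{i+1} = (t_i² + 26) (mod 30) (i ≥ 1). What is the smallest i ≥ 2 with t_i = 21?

Computing terms: t_1 = 27,  t_2 = 5,  t_3 = 21,  t_4 = 17,  t_5 = 15,  t_6 = 11,  t_7 = 27.
Since t_7 = t_1 = 27, the sequence is periodic with period 6.
The value 21 first appears (with i ≥ 2) at t_3.

3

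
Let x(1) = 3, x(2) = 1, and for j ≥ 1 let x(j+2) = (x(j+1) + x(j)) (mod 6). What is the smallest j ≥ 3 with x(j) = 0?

Listing terms: x(1) = 3,  x(2) = 1,  x(3) = 4,  x(4) = 5,  x(5) = 3,  x(6) = 2,  x(7) = 5,  x(8) = 1,  x(9) = 0,  x(10) = 1,  x(11) = 1,  x(12) = 2,  x(13) = 3,  x(14) = 5,  x(15) = 2,  x(16) = 1,  x(17) = 3,  x(18) = 4,  x(19) = 1,  x(20) = 5,  x(21) = 0,  x(22) = 5,  x(23) = 5,  x(24) = 4,  x(25) = 3,  x(26) = 1.
The sequence repeats with period 24.
The value 0 first appears (with j ≥ 3) at x(9).

9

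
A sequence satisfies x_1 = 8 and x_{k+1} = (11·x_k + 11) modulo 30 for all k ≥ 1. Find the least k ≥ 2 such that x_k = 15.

Computing terms: x_1 = 8,  x_2 = 9,  x_3 = 20,  x_4 = 21,  x_5 = 2,  x_6 = 3,  x_7 = 14,  x_8 = 15,  x_9 = 26,  x_{10} = 27,  x_{11} = 8.
Since x_{11} = x_1 = 8, the sequence is periodic with period 10.
The value 15 first appears (with k ≥ 2) at x_8.

8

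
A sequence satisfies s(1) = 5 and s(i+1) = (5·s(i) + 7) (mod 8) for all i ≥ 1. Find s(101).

We have s(1) = 5,  s(2) = 0,  s(3) = 7,  s(4) = 2,  s(5) = 1,  s(6) = 4,  s(7) = 3,  s(8) = 6,  s(9) = 5.
Since s(9) = s(1) = 5, the sequence is periodic with period 8.
(101 - 1) mod 8 = 4, so s(101) = s(5) = 1.

1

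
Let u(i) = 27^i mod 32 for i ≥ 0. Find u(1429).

Computing terms: u(0) = 1, u(1) = 27, u(2) = 25, u(3) = 3, u(4) = 17, u(5) = 11, u(6) = 9, u(7) = 19, u(8) = 1.
The sequence repeats with period 8.
(1429 - 0) mod 8 = 5, so u(1429) = u(5) = 11.

11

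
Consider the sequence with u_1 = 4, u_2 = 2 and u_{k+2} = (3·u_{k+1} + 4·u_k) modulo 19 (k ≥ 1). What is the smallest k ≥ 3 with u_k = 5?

Listing terms: u_1 = 4,  u_2 = 2,  u_3 = 3,  u_4 = 17,  u_5 = 6,  u_6 = 10,  u_7 = 16,  u_8 = 12,  u_9 = 5,  u_{10} = 6,  u_{11} = 0,  u_{12} = 5,  u_{13} = 15,  u_{14} = 8,  u_{15} = 8,  u_{16} = 18,  u_{17} = 10,  u_{18} = 7,  u_{19} = 4,  u_{20} = 2.
The sequence repeats with period 18.
The value 5 first appears (with k ≥ 3) at u_9.

9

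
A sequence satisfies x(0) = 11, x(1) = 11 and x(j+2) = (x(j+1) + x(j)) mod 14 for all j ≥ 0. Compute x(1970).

8

Computing terms: x(0) = 11, x(1) = 11, x(2) = 8, x(3) = 5, x(4) = 13, x(5) = 4, x(6) = 3, x(7) = 7, x(8) = 10, x(9) = 3, x(10) = 13, x(11) = 2, x(12) = 1, x(13) = 3, x(14) = 4, x(15) = 7, x(16) = 11, x(17) = 4, x(18) = 1, x(19) = 5, x(20) = 6, x(21) = 11, x(22) = 3, x(23) = 0, x(24) = 3, x(25) = 3, x(26) = 6, x(27) = 9, x(28) = 1, x(29) = 10, x(30) = 11, x(31) = 7, x(32) = 4, x(33) = 11, x(34) = 1, x(35) = 12, x(36) = 13, x(37) = 11, x(38) = 10, x(39) = 7, x(40) = 3, x(41) = 10, x(42) = 13, x(43) = 9, x(44) = 8, x(45) = 3, x(46) = 11, x(47) = 0, x(48) = 11, x(49) = 11.
Since (x(48), x(49)) = (x(0), x(1)) = (11, 11) (two consecutive terms determine the rest), the sequence is periodic with period 48.
So x(1970) = x(0 + ((1970-0) mod 48)) = x(2) = 8.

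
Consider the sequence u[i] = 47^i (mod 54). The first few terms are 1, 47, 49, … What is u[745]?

We have u[0] = 1,  u[1] = 47,  u[2] = 49,  u[3] = 35,  u[4] = 25,  u[5] = 41,  u[6] = 37,  u[7] = 11,  u[8] = 31,  u[9] = 53,  u[10] = 7,  u[11] = 5,  u[12] = 19,  u[13] = 29,  u[14] = 13,  u[15] = 17,  u[16] = 43,  u[17] = 23,  u[18] = 1.
The sequence repeats with period 18.
So u[745] = u[0 + ((745-0) mod 18)] = u[7] = 11.

11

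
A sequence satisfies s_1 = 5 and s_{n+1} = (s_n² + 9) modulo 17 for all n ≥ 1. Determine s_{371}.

s_1 = 5; s_2 = 0; s_3 = 9; s_4 = 5.
The sequence repeats with period 3.
(371 - 1) mod 3 = 1, so s_{371} = s_2 = 0.

0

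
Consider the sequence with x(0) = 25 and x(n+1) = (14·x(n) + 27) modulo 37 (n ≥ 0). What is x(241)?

Computing terms: x(0) = 25; x(1) = 7; x(2) = 14; x(3) = 1; x(4) = 4; x(5) = 9; x(6) = 5; x(7) = 23; x(8) = 16; x(9) = 29; x(10) = 26; x(11) = 21; x(12) = 25.
The sequence repeats with period 12.
(241 - 0) mod 12 = 1, so x(241) = x(1) = 7.

7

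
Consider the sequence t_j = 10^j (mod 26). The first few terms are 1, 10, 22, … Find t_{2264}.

We have t_0 = 1; t_1 = 10; t_2 = 22; t_3 = 12; t_4 = 16; t_5 = 4; t_6 = 14; t_7 = 10.
Since t_7 = t_1 = 10, the sequence is eventually periodic: after a pre-period of length 1 it cycles with period 6.
For j ≥ 1, t_j depends only on (j - 1) mod 6. (2264 - 1) mod 6 = 1, so t_{2264} = t_2 = 22.

22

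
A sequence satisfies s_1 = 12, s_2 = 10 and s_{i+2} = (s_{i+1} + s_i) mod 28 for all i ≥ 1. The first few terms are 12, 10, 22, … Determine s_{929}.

We have s_1 = 12, s_2 = 10, s_3 = 22, s_4 = 4, s_5 = 26, s_6 = 2, s_7 = 0, s_8 = 2, s_9 = 2, s_{10} = 4, s_{11} = 6, s_{12} = 10, s_{13} = 16, s_{14} = 26, s_{15} = 14, s_{16} = 12, s_{17} = 26, s_{18} = 10, s_{19} = 8, s_{20} = 18, s_{21} = 26, s_{22} = 16, s_{23} = 14, s_{24} = 2, s_{25} = 16, s_{26} = 18, s_{27} = 6, s_{28} = 24, s_{29} = 2, s_{30} = 26, s_{31} = 0, s_{32} = 26, s_{33} = 26, s_{34} = 24, s_{35} = 22, s_{36} = 18, s_{37} = 12, s_{38} = 2, s_{39} = 14, s_{40} = 16, s_{41} = 2, s_{42} = 18, s_{43} = 20, s_{44} = 10, s_{45} = 2, s_{46} = 12, s_{47} = 14, s_{48} = 26, s_{49} = 12, s_{50} = 10.
Since (s_{49}, s_{50}) = (s_1, s_2) = (12, 10) (two consecutive terms determine the rest), the sequence is periodic with period 48.
So s_{929} = s_{1 + ((929-1) mod 48)} = s_{17} = 26.

26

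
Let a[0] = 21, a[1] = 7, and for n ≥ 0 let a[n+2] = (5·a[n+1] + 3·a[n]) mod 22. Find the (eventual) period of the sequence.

30

Computing terms: a[0] = 21,  a[1] = 7,  a[2] = 10,  a[3] = 5,  a[4] = 11,  a[5] = 4,  a[6] = 9,  a[7] = 13,  a[8] = 4,  a[9] = 15,  a[10] = 21,  a[11] = 18,  a[12] = 21,  a[13] = 5,  a[14] = 0,  a[15] = 15,  a[16] = 9,  a[17] = 2,  a[18] = 15,  a[19] = 15,  a[20] = 10,  a[21] = 7,  a[22] = 21,  a[23] = 16,  a[24] = 11,  a[25] = 15,  a[26] = 20,  a[27] = 13,  a[28] = 15,  a[29] = 4,  a[30] = 21,  a[31] = 7.
The sequence repeats with period 30.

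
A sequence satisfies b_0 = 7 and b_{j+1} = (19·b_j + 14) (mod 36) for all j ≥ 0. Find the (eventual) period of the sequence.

9

We have b_0 = 7, b_1 = 3, b_2 = 35, b_3 = 31, b_4 = 27, b_5 = 23, b_6 = 19, b_7 = 15, b_8 = 11, b_9 = 7.
The sequence repeats with period 9.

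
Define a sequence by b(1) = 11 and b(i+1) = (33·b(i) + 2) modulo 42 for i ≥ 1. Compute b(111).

b(1) = 11, b(2) = 29, b(3) = 35, b(4) = 23, b(5) = 5, b(6) = 41, b(7) = 11.
Since b(7) = b(1) = 11, the sequence is periodic with period 6.
(111 - 1) mod 6 = 2, so b(111) = b(3) = 35.

35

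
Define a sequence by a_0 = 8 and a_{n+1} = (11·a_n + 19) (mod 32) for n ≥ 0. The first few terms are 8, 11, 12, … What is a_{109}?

We have a_0 = 8,  a_1 = 11,  a_2 = 12,  a_3 = 23,  a_4 = 16,  a_5 = 3,  a_6 = 20,  a_7 = 15,  a_8 = 24,  a_9 = 27,  a_{10} = 28,  a_{11} = 7,  a_{12} = 0,  a_{13} = 19,  a_{14} = 4,  a_{15} = 31,  a_{16} = 8.
The sequence repeats with period 16.
(109 - 0) mod 16 = 13, so a_{109} = a_{13} = 19.

19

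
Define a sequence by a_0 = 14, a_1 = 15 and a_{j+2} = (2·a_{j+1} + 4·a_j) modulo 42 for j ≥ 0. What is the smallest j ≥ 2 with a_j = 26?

23

We have a_0 = 14, a_1 = 15, a_2 = 2, a_3 = 22, a_4 = 10, a_5 = 24, a_6 = 4, a_7 = 20, a_8 = 14, a_9 = 24, a_{10} = 20, a_{11} = 10, a_{12} = 16, a_{13} = 30, a_{14} = 40, a_{15} = 32, a_{16} = 14, a_{17} = 30, a_{18} = 32, a_{19} = 16, a_{20} = 34, a_{21} = 6, a_{22} = 22, a_{23} = 26, a_{24} = 14, a_{25} = 6, a_{26} = 26, a_{27} = 34, a_{28} = 4, a_{29} = 18, a_{30} = 10, a_{31} = 8, a_{32} = 14, a_{33} = 18, a_{34} = 8, a_{35} = 4, a_{36} = 40, a_{37} = 12, a_{38} = 16, a_{39} = 38, a_{40} = 14, a_{41} = 12, a_{42} = 38, a_{43} = 40, a_{44} = 22, a_{45} = 36, a_{46} = 34, a_{47} = 2, a_{48} = 14, a_{49} = 36, a_{50} = 2, a_{51} = 22.
Since (a_{50}, a_{51}) = (a_2, a_3) = (2, 22) (two consecutive terms determine the rest), the sequence is eventually periodic: after a pre-period of length 2 it cycles with period 48.
The value 26 first appears (with j ≥ 2) at a_{23}.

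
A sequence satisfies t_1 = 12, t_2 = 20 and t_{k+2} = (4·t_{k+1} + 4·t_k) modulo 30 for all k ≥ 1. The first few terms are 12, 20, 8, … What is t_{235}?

2

We have t_1 = 12; t_2 = 20; t_3 = 8; t_4 = 22; t_5 = 0; t_6 = 28; t_7 = 22; t_8 = 20; t_9 = 18; t_{10} = 2; t_{11} = 20; t_{12} = 28; t_{13} = 12; t_{14} = 10; t_{15} = 28; t_{16} = 2; t_{17} = 0; t_{18} = 8; t_{19} = 2; t_{20} = 10; t_{21} = 18; t_{22} = 22; t_{23} = 10; t_{24} = 8; t_{25} = 12; t_{26} = 20.
Since (t_{25}, t_{26}) = (t_1, t_2) = (12, 20) (two consecutive terms determine the rest), the sequence is periodic with period 24.
(235 - 1) mod 24 = 18, so t_{235} = t_{19} = 2.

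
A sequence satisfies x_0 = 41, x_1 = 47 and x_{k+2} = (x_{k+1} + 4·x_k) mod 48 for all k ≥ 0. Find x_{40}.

11

Listing terms: x_0 = 41; x_1 = 47; x_2 = 19; x_3 = 15; x_4 = 43; x_5 = 7; x_6 = 35; x_7 = 15; x_8 = 11; x_9 = 23; x_{10} = 19; x_{11} = 15.
Since (x_{10}, x_{11}) = (x_2, x_3) = (19, 15) (two consecutive terms determine the rest), the sequence is eventually periodic: after a pre-period of length 2 it cycles with period 8.
For k ≥ 2, x_k depends only on (k - 2) mod 8. (40 - 2) mod 8 = 6, so x_{40} = x_8 = 11.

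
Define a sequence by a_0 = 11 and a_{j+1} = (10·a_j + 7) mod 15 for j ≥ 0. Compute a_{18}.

2

Listing terms: a_0 = 11; a_1 = 12; a_2 = 7; a_3 = 2; a_4 = 12.
Since a_4 = a_1 = 12, the sequence is eventually periodic: after a pre-period of length 1 it cycles with period 3.
For j ≥ 1, a_j depends only on (j - 1) mod 3. (18 - 1) mod 3 = 2, so a_{18} = a_3 = 2.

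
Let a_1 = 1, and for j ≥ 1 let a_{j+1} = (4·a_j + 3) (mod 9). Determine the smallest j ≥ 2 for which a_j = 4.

3

a_1 = 1, a_2 = 7, a_3 = 4, a_4 = 1.
The sequence repeats with period 3.
The value 4 first appears (with j ≥ 2) at a_3.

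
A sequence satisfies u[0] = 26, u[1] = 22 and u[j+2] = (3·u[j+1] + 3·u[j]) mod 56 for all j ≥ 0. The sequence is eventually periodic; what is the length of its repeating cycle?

42

Listing terms: u[0] = 26, u[1] = 22, u[2] = 32, u[3] = 50, u[4] = 22, u[5] = 48, u[6] = 42, u[7] = 46, u[8] = 40, u[9] = 34, u[10] = 54, u[11] = 40, u[12] = 2, u[13] = 14, u[14] = 48, u[15] = 18, u[16] = 30, u[17] = 32, u[18] = 18, u[19] = 38, u[20] = 0, u[21] = 2, u[22] = 6, u[23] = 24, u[24] = 34, u[25] = 6, u[26] = 8, u[27] = 42, u[28] = 38, u[29] = 16, u[30] = 50, u[31] = 30, u[32] = 16, u[33] = 26, u[34] = 14, u[35] = 8, u[36] = 10, u[37] = 54, u[38] = 24, u[39] = 10, u[40] = 46, u[41] = 0, u[42] = 26, u[43] = 22.
Since (u[42], u[43]) = (u[0], u[1]) = (26, 22) (two consecutive terms determine the rest), the sequence is periodic with period 42.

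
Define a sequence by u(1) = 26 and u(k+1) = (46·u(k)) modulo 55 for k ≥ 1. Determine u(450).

46

u(1) = 26; u(2) = 41; u(3) = 16; u(4) = 21; u(5) = 31; u(6) = 51; u(7) = 36; u(8) = 6; u(9) = 1; u(10) = 46; u(11) = 26.
The sequence repeats with period 10.
(450 - 1) mod 10 = 9, so u(450) = u(10) = 46.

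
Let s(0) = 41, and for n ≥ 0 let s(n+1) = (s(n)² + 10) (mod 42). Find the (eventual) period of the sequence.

Computing terms: s(0) = 41,  s(1) = 11,  s(2) = 5,  s(3) = 35,  s(4) = 17,  s(5) = 5.
Since s(5) = s(2) = 5, the sequence is eventually periodic: after a pre-period of length 2 it cycles with period 3.

3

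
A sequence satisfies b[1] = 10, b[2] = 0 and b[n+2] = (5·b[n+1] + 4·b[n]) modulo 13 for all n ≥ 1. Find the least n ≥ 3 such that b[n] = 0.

9

We have b[1] = 10,  b[2] = 0,  b[3] = 1,  b[4] = 5,  b[5] = 3,  b[6] = 9,  b[7] = 5,  b[8] = 9,  b[9] = 0,  b[10] = 10,  b[11] = 11,  b[12] = 4,  b[13] = 12,  b[14] = 11,  b[15] = 12,  b[16] = 0,  b[17] = 9,  b[18] = 6,  b[19] = 1,  b[20] = 3,  b[21] = 6,  b[22] = 3,  b[23] = 0,  b[24] = 12,  b[25] = 8,  b[26] = 10,  b[27] = 4,  b[28] = 8,  b[29] = 4,  b[30] = 0,  b[31] = 3,  b[32] = 2,  b[33] = 9,  b[34] = 1,  b[35] = 2,  b[36] = 1,  b[37] = 0,  b[38] = 4,  b[39] = 7,  b[40] = 12,  b[41] = 10,  b[42] = 7,  b[43] = 10,  b[44] = 0.
Since (b[43], b[44]) = (b[1], b[2]) = (10, 0) (two consecutive terms determine the rest), the sequence is periodic with period 42.
The value 0 first appears (with n ≥ 3) at b[9].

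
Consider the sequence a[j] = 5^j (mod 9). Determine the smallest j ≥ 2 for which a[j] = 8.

3

We have a[1] = 5; a[2] = 7; a[3] = 8; a[4] = 4; a[5] = 2; a[6] = 1; a[7] = 5.
The sequence repeats with period 6.
The value 8 first appears (with j ≥ 2) at a[3].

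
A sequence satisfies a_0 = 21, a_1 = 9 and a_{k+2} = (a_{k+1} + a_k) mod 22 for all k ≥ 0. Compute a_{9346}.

a_0 = 21, a_1 = 9, a_2 = 8, a_3 = 17, a_4 = 3, a_5 = 20, a_6 = 1, a_7 = 21, a_8 = 0, a_9 = 21, a_{10} = 21, a_{11} = 20, a_{12} = 19, a_{13} = 17, a_{14} = 14, a_{15} = 9, a_{16} = 1, a_{17} = 10, a_{18} = 11, a_{19} = 21, a_{20} = 10, a_{21} = 9, a_{22} = 19, a_{23} = 6, a_{24} = 3, a_{25} = 9, a_{26} = 12, a_{27} = 21, a_{28} = 11, a_{29} = 10, a_{30} = 21, a_{31} = 9.
The sequence repeats with period 30.
(9346 - 0) mod 30 = 16, so a_{9346} = a_{16} = 1.

1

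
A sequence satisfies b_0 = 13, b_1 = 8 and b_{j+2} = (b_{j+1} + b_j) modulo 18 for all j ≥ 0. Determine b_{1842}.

We have b_0 = 13; b_1 = 8; b_2 = 3; b_3 = 11; b_4 = 14; b_5 = 7; b_6 = 3; b_7 = 10; b_8 = 13; b_9 = 5; b_{10} = 0; b_{11} = 5; b_{12} = 5; b_{13} = 10; b_{14} = 15; b_{15} = 7; b_{16} = 4; b_{17} = 11; b_{18} = 15; b_{19} = 8; b_{20} = 5; b_{21} = 13; b_{22} = 0; b_{23} = 13; b_{24} = 13; b_{25} = 8.
Since (b_{24}, b_{25}) = (b_0, b_1) = (13, 8) (two consecutive terms determine the rest), the sequence is periodic with period 24.
(1842 - 0) mod 24 = 18, so b_{1842} = b_{18} = 15.

15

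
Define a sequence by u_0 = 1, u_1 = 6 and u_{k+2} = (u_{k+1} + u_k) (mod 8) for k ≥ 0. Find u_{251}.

5

Computing terms: u_0 = 1; u_1 = 6; u_2 = 7; u_3 = 5; u_4 = 4; u_5 = 1; u_6 = 5; u_7 = 6; u_8 = 3; u_9 = 1; u_{10} = 4; u_{11} = 5; u_{12} = 1; u_{13} = 6.
The sequence repeats with period 12.
(251 - 0) mod 12 = 11, so u_{251} = u_{11} = 5.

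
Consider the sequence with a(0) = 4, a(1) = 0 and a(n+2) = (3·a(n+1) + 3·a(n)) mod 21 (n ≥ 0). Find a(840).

18

Computing terms: a(0) = 4, a(1) = 0, a(2) = 12, a(3) = 15, a(4) = 18, a(5) = 15, a(6) = 15, a(7) = 6, a(8) = 0, a(9) = 18, a(10) = 12, a(11) = 6, a(12) = 12, a(13) = 12, a(14) = 9, a(15) = 0, a(16) = 6, a(17) = 18, a(18) = 9, a(19) = 18, a(20) = 18, a(21) = 3, a(22) = 0, a(23) = 9, a(24) = 6, a(25) = 3, a(26) = 6, a(27) = 6, a(28) = 15, a(29) = 0, a(30) = 3, a(31) = 9, a(32) = 15, a(33) = 9, a(34) = 9, a(35) = 12, a(36) = 0, a(37) = 15, a(38) = 3, a(39) = 12, a(40) = 3, a(41) = 3, a(42) = 18, a(43) = 0, a(44) = 12.
Since (a(43), a(44)) = (a(1), a(2)) = (0, 12) (two consecutive terms determine the rest), the sequence is eventually periodic: after a pre-period of length 1 it cycles with period 42.
For n ≥ 1, a(n) depends only on (n - 1) mod 42. (840 - 1) mod 42 = 41, so a(840) = a(42) = 18.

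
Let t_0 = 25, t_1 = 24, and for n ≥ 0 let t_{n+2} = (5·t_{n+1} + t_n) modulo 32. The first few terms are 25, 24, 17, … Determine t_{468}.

17

We have t_0 = 25,  t_1 = 24,  t_2 = 17,  t_3 = 13,  t_4 = 18,  t_5 = 7,  t_6 = 21,  t_7 = 16,  t_8 = 5,  t_9 = 9,  t_{10} = 18,  t_{11} = 3,  t_{12} = 1,  t_{13} = 8,  t_{14} = 9,  t_{15} = 21,  t_{16} = 18,  t_{17} = 15,  t_{18} = 29,  t_{19} = 0,  t_{20} = 29,  t_{21} = 17,  t_{22} = 18,  t_{23} = 11,  t_{24} = 9,  t_{25} = 24,  t_{26} = 1,  t_{27} = 29,  t_{28} = 18,  t_{29} = 23,  t_{30} = 5,  t_{31} = 16,  t_{32} = 21,  t_{33} = 25,  t_{34} = 18,  t_{35} = 19,  t_{36} = 17,  t_{37} = 8,  t_{38} = 25,  t_{39} = 5,  t_{40} = 18,  t_{41} = 31,  t_{42} = 13,  t_{43} = 0,  t_{44} = 13,  t_{45} = 1,  t_{46} = 18,  t_{47} = 27,  t_{48} = 25,  t_{49} = 24.
Since (t_{48}, t_{49}) = (t_0, t_1) = (25, 24) (two consecutive terms determine the rest), the sequence is periodic with period 48.
So t_{468} = t_{0 + ((468-0) mod 48)} = t_{36} = 17.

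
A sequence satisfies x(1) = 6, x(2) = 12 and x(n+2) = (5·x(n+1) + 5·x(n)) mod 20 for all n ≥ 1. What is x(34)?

Listing terms: x(1) = 6, x(2) = 12, x(3) = 10, x(4) = 10, x(5) = 0, x(6) = 10, x(7) = 10.
Since (x(6), x(7)) = (x(3), x(4)) = (10, 10) (two consecutive terms determine the rest), the sequence is eventually periodic: after a pre-period of length 2 it cycles with period 3.
For n ≥ 3, x(n) depends only on (n - 3) mod 3. (34 - 3) mod 3 = 1, so x(34) = x(4) = 10.

10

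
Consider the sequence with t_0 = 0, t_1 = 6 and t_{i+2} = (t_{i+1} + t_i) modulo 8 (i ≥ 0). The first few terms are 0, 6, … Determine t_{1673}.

t_0 = 0; t_1 = 6; t_2 = 6; t_3 = 4; t_4 = 2; t_5 = 6; t_6 = 0; t_7 = 6.
Since (t_6, t_7) = (t_0, t_1) = (0, 6) (two consecutive terms determine the rest), the sequence is periodic with period 6.
So t_{1673} = t_{0 + ((1673-0) mod 6)} = t_5 = 6.

6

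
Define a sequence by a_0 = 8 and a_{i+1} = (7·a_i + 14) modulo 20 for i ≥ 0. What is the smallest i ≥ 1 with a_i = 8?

4

Computing terms: a_0 = 8; a_1 = 10; a_2 = 4; a_3 = 2; a_4 = 8.
Since a_4 = a_0 = 8, the sequence is periodic with period 4.
The value 8 next appears (with i ≥ 1) at a_4.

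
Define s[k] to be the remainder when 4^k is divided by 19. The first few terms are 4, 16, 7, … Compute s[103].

9

Listing terms: s[1] = 4, s[2] = 16, s[3] = 7, s[4] = 9, s[5] = 17, s[6] = 11, s[7] = 6, s[8] = 5, s[9] = 1, s[10] = 4.
Since s[10] = s[1] = 4, the sequence is periodic with period 9.
So s[103] = s[1 + ((103-1) mod 9)] = s[4] = 9.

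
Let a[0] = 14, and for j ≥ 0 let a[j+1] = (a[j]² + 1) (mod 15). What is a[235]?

2

a[0] = 14, a[1] = 2, a[2] = 5, a[3] = 11, a[4] = 2.
Since a[4] = a[1] = 2, the sequence is eventually periodic: after a pre-period of length 1 it cycles with period 3.
For j ≥ 1, a[j] depends only on (j - 1) mod 3. (235 - 1) mod 3 = 0, so a[235] = a[1] = 2.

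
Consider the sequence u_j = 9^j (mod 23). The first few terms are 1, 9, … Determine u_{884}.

6

Listing terms: u_0 = 1,  u_1 = 9,  u_2 = 12,  u_3 = 16,  u_4 = 6,  u_5 = 8,  u_6 = 3,  u_7 = 4,  u_8 = 13,  u_9 = 2,  u_{10} = 18,  u_{11} = 1.
The sequence repeats with period 11.
So u_{884} = u_{0 + ((884-0) mod 11)} = u_4 = 6.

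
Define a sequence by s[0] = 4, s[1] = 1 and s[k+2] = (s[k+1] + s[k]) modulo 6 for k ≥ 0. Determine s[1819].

3

Listing terms: s[0] = 4, s[1] = 1, s[2] = 5, s[3] = 0, s[4] = 5, s[5] = 5, s[6] = 4, s[7] = 3, s[8] = 1, s[9] = 4, s[10] = 5, s[11] = 3, s[12] = 2, s[13] = 5, s[14] = 1, s[15] = 0, s[16] = 1, s[17] = 1, s[18] = 2, s[19] = 3, s[20] = 5, s[21] = 2, s[22] = 1, s[23] = 3, s[24] = 4, s[25] = 1.
The sequence repeats with period 24.
So s[1819] = s[0 + ((1819-0) mod 24)] = s[19] = 3.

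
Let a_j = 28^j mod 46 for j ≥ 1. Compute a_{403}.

a_1 = 28, a_2 = 2, a_3 = 10, a_4 = 4, a_5 = 20, a_6 = 8, a_7 = 40, a_8 = 16, a_9 = 34, a_{10} = 32, a_{11} = 22, a_{12} = 18, a_{13} = 44, a_{14} = 36, a_{15} = 42, a_{16} = 26, a_{17} = 38, a_{18} = 6, a_{19} = 30, a_{20} = 12, a_{21} = 14, a_{22} = 24, a_{23} = 28.
Since a_{23} = a_1 = 28, the sequence is periodic with period 22.
(403 - 1) mod 22 = 6, so a_{403} = a_7 = 40.

40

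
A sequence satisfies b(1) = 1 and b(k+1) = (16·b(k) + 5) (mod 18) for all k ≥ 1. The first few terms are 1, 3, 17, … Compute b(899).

15

Computing terms: b(1) = 1; b(2) = 3; b(3) = 17; b(4) = 7; b(5) = 9; b(6) = 5; b(7) = 13; b(8) = 15; b(9) = 11; b(10) = 1.
Since b(10) = b(1) = 1, the sequence is periodic with period 9.
(899 - 1) mod 9 = 7, so b(899) = b(8) = 15.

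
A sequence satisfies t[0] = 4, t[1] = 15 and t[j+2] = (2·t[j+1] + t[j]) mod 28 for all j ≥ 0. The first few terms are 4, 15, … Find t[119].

t[0] = 4, t[1] = 15, t[2] = 6, t[3] = 27, t[4] = 4, t[5] = 7, t[6] = 18, t[7] = 15, t[8] = 20, t[9] = 27, t[10] = 18, t[11] = 7, t[12] = 4, t[13] = 15.
Since (t[12], t[13]) = (t[0], t[1]) = (4, 15) (two consecutive terms determine the rest), the sequence is periodic with period 12.
So t[119] = t[0 + ((119-0) mod 12)] = t[11] = 7.

7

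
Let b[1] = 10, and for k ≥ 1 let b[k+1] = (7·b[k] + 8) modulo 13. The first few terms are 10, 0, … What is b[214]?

7

We have b[1] = 10; b[2] = 0; b[3] = 8; b[4] = 12; b[5] = 1; b[6] = 2; b[7] = 9; b[8] = 6; b[9] = 11; b[10] = 7; b[11] = 5; b[12] = 4; b[13] = 10.
The sequence repeats with period 12.
(214 - 1) mod 12 = 9, so b[214] = b[10] = 7.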